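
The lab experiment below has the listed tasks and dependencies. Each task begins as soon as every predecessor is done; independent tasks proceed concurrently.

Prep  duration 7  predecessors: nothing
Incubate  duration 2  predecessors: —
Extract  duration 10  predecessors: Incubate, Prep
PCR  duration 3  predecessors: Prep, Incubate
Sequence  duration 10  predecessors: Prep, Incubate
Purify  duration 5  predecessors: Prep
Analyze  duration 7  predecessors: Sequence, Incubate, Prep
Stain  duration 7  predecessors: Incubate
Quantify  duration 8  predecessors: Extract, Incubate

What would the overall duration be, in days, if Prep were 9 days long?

27

Actual critical path: Prep→Extract→Quantify = 7+10+8 = 25 ⇒ 25 days.
Prep lies on that path, so at 9 days the path becomes 27 days.
The critical path is still Prep→Extract→Quantify; finish is now 27 days.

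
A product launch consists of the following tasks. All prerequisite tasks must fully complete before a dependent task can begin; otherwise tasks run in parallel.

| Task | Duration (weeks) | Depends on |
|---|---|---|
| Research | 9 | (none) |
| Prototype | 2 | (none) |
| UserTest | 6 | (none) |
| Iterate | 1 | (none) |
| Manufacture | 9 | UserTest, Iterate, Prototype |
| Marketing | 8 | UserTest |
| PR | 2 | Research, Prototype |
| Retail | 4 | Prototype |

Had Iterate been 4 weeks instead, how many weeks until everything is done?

15

Critical path before the change: UserTest→Manufacture = 6+9 = 15 giving 15 weeks.
Iterate is off the critical path — its longest chain is 10 weeks, giving 5 of slack.
The critical path is still UserTest→Manufacture; finish is now 15 weeks.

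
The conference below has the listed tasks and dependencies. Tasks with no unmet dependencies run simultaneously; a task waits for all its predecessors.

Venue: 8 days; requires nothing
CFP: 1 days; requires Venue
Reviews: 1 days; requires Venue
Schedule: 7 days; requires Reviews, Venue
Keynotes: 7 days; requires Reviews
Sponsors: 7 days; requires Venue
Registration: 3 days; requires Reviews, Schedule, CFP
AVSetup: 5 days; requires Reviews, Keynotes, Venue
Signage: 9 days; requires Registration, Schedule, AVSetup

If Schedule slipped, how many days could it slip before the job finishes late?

Critical path: Venue→Reviews→Keynotes→AVSetup→Signage = 8+1+7+5+9 = 30, so the finish is 30 days.
Schedule finishes as early as 16 and must finish by 18.
Slack of Schedule = 11 − 9 = 2 days.

2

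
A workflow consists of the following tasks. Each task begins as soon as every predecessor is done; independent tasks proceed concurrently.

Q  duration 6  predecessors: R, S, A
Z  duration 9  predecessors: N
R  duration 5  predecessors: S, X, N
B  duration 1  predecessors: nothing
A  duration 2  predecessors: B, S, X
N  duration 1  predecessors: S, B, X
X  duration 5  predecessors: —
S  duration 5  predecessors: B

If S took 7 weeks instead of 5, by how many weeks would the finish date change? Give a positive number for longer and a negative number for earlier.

2

Critical path before the change: B→S→N→R→Q = 1+5+1+5+6 = 18 giving 18 weeks.
S lies on that path, so at 7 weeks the path becomes 20 weeks.
That remains the longest chain; total 20 weeks.
Change in finish: 20 − 18 = +2 weeks.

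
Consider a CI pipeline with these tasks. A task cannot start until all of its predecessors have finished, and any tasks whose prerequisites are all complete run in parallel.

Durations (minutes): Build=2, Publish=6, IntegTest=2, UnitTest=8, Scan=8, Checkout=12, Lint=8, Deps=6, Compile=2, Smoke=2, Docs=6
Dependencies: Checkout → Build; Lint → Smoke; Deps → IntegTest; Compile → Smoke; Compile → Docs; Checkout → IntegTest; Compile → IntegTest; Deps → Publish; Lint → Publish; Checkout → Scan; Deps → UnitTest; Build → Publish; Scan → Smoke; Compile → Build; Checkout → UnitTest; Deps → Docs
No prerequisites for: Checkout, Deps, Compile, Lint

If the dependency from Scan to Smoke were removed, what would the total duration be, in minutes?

20

With the dependency in place, Checkout→Scan→Smoke = 12+8+2 = 22 sets the finish at 22 minutes.
Without Scan→Smoke, Smoke's earliest start moves from 20 to 8.
New critical path: Checkout→UnitTest = 12+8 = 20 ⇒ 20 minutes.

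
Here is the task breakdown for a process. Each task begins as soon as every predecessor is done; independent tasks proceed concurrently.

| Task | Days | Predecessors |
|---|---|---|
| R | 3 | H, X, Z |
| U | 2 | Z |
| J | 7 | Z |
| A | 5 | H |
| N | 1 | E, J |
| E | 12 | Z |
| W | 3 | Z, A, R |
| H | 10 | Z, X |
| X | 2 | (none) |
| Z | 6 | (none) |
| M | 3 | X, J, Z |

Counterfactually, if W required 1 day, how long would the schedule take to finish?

22

The binding path is Z→H→A→W = 6+10+5+3 = 24; finish at 24 days.
W lies on that path, so at 1 day the path becomes 22 days.
That remains the longest chain; total 22 days.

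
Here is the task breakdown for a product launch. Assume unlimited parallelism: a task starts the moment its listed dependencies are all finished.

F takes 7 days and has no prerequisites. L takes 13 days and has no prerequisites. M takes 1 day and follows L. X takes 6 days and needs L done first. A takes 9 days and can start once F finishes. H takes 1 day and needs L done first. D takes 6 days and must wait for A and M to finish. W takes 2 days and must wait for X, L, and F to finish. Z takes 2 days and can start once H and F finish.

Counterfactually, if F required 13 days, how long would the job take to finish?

28

Baseline: F→A→D = 7+9+6 = 22 → 22 days.
F lies on that path, so at 13 days the path becomes 28 days.
No other chain overtakes it, so the finish is 28 days.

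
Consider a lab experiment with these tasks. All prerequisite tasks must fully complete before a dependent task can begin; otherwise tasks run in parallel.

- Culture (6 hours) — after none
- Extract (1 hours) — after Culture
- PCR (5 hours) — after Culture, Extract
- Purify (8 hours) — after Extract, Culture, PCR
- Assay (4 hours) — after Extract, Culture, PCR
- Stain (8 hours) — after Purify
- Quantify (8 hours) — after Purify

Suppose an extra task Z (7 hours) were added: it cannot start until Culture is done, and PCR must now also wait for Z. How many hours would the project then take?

Originally the project takes 28 hours.
With Z inserted, PCR now waits for max(Culture, Extract, Z).
New critical path: Culture→Z→PCR→Purify→Stain = 6+7+5+8+8 = 34 ⇒ 34 hours.

34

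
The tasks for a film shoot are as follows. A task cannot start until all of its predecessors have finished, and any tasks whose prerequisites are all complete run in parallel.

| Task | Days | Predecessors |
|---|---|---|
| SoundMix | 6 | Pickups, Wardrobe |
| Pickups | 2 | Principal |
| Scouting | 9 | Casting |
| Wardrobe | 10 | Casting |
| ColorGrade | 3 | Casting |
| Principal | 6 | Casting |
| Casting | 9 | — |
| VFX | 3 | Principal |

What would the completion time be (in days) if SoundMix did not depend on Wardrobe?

23

Before: longest chain Casting→Wardrobe→SoundMix = 9+10+6 = 25, finish 25.
Without Wardrobe→SoundMix, SoundMix's earliest start moves from 19 to 17.
The longest chain is now Casting→Principal→Pickups→SoundMix = 9+6+2+6 = 23, so the plan takes 23 days.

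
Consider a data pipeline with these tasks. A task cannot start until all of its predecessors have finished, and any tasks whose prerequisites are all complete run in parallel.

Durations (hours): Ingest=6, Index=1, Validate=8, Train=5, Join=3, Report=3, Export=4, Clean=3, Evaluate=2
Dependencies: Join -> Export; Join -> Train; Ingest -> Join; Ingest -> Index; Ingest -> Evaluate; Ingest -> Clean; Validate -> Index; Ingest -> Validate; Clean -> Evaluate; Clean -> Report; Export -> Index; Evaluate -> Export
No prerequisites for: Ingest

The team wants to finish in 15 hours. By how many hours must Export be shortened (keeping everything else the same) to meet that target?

1

Current finish: 16 hours; target: 15.
Export is on every critical path, so each hour cut from Export cuts the finish by one (this holds down to a finish of 15).
Need 16 − 15 = 1 hour off Export → Export becomes 3 hours, finish becomes 15.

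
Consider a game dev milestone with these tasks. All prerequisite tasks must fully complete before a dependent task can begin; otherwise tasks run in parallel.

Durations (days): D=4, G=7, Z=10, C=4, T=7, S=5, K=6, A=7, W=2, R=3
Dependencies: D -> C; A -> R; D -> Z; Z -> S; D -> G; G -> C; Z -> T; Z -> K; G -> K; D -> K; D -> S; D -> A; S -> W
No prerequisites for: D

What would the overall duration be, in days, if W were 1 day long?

21

As given, the longest chain is D→Z→S→W = 4+10+5+2 = 21, so the finish is 21 days.
W is on the critical path; changing it to 1 makes that path 20 days.
New critical path: D→Z→T = 4+10+7 = 21 ⇒ 21 days.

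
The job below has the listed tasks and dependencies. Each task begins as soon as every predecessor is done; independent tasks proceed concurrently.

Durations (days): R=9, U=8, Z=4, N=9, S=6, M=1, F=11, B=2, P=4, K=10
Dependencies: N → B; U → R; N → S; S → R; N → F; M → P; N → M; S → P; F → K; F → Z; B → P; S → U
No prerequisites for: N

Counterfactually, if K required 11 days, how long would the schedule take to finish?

As given, the longest chain is N→S→U→R = 9+6+8+9 = 32, so the finish is 32 days.
The longest path through K is only 30 days, so K has float 2.
The critical path is still N→S→U→R; finish is now 32 days.

32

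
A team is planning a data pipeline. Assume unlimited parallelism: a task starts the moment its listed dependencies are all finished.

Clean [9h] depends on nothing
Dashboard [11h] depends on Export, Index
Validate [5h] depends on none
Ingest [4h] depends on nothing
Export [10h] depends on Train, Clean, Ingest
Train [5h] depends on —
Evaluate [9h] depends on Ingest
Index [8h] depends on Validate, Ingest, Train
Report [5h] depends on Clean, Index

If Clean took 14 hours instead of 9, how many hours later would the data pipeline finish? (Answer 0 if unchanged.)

Critical path before the change: Clean→Export→Dashboard = 9+10+11 = 30 giving 30 hours.
Clean is on the critical path; changing it to 14 makes that path 35 hours.
The critical path is still Clean→Export→Dashboard; finish is now 35 hours.
Change in finish: 35 − 30 = +5 hours.

5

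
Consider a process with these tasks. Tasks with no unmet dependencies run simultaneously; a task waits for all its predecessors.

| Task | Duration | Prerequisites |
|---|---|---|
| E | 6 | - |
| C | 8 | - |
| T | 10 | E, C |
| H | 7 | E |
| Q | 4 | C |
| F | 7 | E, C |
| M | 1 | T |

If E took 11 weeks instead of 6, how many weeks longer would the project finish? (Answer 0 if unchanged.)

3

The binding path is C→T→M = 8+10+1 = 19; finish at 19 weeks.
The longest path through E is only 17 weeks, so E has float 2.
Now E→T→M = 11+10+1 = 22 is longest, so the finish becomes 22 weeks.
Change in finish: 22 − 19 = +3 weeks.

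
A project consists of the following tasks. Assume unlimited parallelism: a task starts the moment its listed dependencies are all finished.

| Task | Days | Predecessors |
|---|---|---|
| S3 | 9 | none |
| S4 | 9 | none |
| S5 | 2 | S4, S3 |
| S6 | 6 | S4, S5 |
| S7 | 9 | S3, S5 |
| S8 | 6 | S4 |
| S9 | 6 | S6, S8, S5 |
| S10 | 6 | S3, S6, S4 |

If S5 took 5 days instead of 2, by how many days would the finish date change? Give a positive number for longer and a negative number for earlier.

3

Actual critical path: S3→S5→S6→S9 = 9+2+6+6 = 23 ⇒ 23 days.
S5 lies on that path, so at 5 days the path becomes 26 days.
The critical path is still S3→S5→S6→S9; finish is now 26 days.
Change in finish: 26 − 23 = +3 days.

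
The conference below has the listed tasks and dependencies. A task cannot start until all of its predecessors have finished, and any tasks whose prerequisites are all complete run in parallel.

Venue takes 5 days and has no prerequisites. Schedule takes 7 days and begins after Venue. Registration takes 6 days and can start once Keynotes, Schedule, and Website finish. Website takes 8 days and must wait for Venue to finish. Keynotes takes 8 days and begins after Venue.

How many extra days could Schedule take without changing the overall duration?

Venue→Keynotes→Registration = 5+8+6 = 19 sets the makespan at 19 days.
The longest chain containing Schedule totals 18 days.
Slack of Schedule = 6 − 5 = 1 day.

1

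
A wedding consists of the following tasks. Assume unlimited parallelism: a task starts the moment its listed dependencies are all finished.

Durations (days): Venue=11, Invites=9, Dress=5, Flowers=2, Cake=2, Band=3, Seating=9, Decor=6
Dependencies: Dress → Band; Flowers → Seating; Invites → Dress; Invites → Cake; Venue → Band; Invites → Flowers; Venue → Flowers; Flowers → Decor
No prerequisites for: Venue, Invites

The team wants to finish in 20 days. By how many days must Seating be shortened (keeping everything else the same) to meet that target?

Current finish: 22 days; target: 20.
Seating is on every critical path, so each day cut from Seating cuts the finish by one (this holds down to a finish of 19).
Need 22 − 20 = 2 days off Seating → Seating becomes 7 days, finish becomes 20.

2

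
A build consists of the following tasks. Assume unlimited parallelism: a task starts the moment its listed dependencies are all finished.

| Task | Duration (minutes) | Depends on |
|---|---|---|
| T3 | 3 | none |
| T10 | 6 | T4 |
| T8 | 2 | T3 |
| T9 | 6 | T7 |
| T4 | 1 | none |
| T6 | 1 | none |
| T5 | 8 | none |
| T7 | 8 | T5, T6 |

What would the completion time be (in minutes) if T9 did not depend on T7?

With the dependency in place, T5→T7→T9 = 8+8+6 = 22 sets the finish at 22 minutes.
Without T7→T9, T9's earliest start moves from 16 to 0.
New critical path: T5→T7 = 8+8 = 16 ⇒ 16 minutes.

16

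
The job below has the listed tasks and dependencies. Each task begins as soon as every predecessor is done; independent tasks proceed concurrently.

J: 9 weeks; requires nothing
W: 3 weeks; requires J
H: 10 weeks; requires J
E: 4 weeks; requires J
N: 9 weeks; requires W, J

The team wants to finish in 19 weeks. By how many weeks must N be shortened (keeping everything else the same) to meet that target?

2

Current finish: 21 weeks; target: 19.
N is on every critical path, so each week cut from N cuts the finish by one (this holds down to a finish of 19).
Need 21 − 19 = 2 weeks off N → N becomes 7 weeks, finish becomes 19.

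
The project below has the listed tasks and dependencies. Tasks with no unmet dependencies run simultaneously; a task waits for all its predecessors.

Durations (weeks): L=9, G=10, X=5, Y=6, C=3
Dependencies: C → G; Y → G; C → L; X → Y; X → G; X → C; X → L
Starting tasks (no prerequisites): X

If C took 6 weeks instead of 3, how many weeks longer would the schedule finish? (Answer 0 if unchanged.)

The binding path is X→Y→G = 5+6+10 = 21; finish at 21 weeks.
C is off the critical path — its longest chain is 18 weeks, giving 3 of slack.
That remains the longest chain; total 21 weeks.
Change in finish: 21 − 21 = +0 weeks.

0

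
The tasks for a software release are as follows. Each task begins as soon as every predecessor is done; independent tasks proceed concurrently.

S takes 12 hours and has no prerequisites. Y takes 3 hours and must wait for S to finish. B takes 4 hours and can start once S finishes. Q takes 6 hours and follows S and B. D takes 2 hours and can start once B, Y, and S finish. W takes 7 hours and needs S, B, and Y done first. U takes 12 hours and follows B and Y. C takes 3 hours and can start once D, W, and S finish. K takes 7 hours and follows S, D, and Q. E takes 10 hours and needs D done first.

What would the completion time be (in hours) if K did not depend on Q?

28

Original critical path: S→B→Q→K = 12+4+6+7 = 29 ⇒ 29 hours.
Without Q→K, K's earliest start moves from 22 to 18.
The longest chain is now S→B→D→E = 12+4+2+10 = 28, so the project takes 28 hours.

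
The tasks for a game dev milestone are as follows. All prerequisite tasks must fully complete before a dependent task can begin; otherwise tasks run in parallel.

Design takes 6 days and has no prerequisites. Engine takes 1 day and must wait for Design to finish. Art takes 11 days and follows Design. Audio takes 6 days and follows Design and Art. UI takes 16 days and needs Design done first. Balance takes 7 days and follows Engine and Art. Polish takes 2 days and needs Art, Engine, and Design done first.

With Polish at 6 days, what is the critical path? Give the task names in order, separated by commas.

The binding path is Design→Art→Balance = 6+11+7 = 24; finish at 24 days.
The longest path through Polish is only 19 days, so Polish has float 5.
That remains the longest chain; total 24 days.

Design, Art, Balance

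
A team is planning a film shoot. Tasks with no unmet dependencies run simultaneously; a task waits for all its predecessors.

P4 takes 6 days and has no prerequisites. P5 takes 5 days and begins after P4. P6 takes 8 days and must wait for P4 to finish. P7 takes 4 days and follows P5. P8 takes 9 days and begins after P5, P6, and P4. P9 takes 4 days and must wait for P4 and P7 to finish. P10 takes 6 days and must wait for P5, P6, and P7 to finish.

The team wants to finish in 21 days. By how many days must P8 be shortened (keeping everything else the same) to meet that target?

Current finish: 23 days; target: 21.
P8 is on every critical path, so each day cut from P8 cuts the finish by one (this holds down to a finish of 21).
Need 23 − 21 = 2 days off P8 → P8 becomes 7 days, finish becomes 21.

2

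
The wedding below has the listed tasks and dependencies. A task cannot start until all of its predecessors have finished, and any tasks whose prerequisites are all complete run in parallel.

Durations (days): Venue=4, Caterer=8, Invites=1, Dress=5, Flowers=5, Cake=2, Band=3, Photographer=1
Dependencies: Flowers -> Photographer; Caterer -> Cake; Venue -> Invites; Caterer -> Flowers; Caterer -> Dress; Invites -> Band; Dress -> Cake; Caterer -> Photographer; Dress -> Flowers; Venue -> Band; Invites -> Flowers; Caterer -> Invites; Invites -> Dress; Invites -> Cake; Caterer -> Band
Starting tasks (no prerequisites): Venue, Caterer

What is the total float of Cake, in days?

Caterer→Invites→Dress→Flowers→Photographer = 8+1+5+5+1 = 20 sets the makespan at 20 days.
The longest chain containing Cake totals 16 days.
So Cake can slip 20 − 16 = 4 days.

4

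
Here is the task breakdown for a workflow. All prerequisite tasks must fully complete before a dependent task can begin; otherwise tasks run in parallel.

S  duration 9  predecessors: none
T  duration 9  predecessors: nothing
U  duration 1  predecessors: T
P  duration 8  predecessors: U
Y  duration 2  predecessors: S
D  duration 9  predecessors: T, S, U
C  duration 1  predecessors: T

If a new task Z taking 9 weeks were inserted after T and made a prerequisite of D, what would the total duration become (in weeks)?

27

Originally the project takes 19 weeks.
With Z inserted, D now waits for max(T, S, U, Z).
New critical path: T→Z→D = 9+9+9 = 27 ⇒ 27 weeks.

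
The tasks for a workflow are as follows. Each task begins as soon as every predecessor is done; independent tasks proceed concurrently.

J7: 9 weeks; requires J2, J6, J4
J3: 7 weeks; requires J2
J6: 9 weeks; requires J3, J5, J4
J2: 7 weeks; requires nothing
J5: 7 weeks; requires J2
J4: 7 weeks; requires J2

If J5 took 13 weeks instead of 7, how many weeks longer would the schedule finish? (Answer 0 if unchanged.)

As given, the longest chain is J2→J5→J6→J7 = 7+7+9+9 = 32, so the finish is 32 weeks.
J5 lies on that path, so at 13 weeks the path becomes 38 weeks.
That remains the longest chain; total 38 weeks.
Change in finish: 38 − 32 = +6 weeks.

6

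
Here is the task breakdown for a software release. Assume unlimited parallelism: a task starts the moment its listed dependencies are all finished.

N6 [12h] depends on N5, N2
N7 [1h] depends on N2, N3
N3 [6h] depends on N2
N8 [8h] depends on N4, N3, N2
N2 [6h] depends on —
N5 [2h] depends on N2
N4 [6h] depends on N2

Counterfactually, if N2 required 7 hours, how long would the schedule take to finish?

As given, the longest chain is N2→N3→N8 = 6+6+8 = 20, so the finish is 20 hours.
N2 lies on that path, so at 7 hours the path becomes 21 hours.
No other chain overtakes it, so the finish is 21 hours.

21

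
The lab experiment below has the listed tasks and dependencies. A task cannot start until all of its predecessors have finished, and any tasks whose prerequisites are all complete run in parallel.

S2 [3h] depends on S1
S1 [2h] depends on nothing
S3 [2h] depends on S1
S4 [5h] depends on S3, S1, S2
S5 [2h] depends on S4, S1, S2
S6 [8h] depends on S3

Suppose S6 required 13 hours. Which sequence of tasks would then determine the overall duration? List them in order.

Critical path before the change: S1→S3→S6 = 2+2+8 = 12 giving 12 hours.
S6 lies on that path, so at 13 hours the path becomes 17 hours.
No other chain overtakes it, so the finish is 17 hours.

S1, S3, S6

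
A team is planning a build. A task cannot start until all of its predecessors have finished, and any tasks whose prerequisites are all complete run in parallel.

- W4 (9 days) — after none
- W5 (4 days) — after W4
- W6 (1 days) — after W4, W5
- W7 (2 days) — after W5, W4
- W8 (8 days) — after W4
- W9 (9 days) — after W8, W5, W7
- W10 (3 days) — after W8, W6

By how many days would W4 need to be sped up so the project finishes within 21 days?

5

Current finish: 26 days; target: 21.
W4 is on every critical path, so each day cut from W4 cuts the finish by one (this holds down to a finish of 18).
Need 26 − 21 = 5 days off W4 → W4 becomes 4 days, finish becomes 21.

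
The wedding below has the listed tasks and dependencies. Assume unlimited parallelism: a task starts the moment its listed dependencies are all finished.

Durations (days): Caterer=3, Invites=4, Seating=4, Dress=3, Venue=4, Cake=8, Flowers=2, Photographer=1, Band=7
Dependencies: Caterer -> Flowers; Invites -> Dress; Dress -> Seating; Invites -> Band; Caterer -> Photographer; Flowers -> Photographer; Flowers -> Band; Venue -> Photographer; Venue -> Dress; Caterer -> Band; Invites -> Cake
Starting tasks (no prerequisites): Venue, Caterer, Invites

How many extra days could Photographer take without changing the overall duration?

Caterer→Flowers→Band = 3+2+7 = 12 sets the makespan at 12 days.
Longest path through Photographer: 6 days (earliest finish 6, latest finish 12).
Slack of Photographer = 11 − 5 = 6 days.

6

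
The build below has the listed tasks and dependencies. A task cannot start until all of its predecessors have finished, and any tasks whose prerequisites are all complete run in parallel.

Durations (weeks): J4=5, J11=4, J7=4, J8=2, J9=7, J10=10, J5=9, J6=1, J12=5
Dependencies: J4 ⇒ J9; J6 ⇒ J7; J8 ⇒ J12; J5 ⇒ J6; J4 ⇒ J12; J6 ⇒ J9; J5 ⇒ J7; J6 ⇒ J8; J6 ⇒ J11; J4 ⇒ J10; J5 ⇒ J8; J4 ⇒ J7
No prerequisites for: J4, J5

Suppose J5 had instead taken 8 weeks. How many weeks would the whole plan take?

Critical path before the change: J5→J6→J8→J12 = 9+1+2+5 = 17 giving 17 weeks.
J5 lies on that path, so at 8 weeks the path becomes 16 weeks.
No other chain overtakes it, so the finish is 16 weeks.

16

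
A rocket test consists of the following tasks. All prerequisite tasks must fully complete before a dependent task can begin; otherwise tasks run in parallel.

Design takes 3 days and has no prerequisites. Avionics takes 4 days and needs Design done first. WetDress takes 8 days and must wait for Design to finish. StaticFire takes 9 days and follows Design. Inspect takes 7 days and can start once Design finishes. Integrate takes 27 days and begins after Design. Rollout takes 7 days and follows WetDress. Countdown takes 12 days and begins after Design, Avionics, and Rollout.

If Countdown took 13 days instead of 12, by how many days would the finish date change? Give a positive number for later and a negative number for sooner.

1

Actual critical path: Design→WetDress→Rollout→Countdown = 3+8+7+12 = 30 ⇒ 30 days.
Countdown is on the critical path; changing it to 13 makes that path 31 days.
That remains the longest chain; total 31 days.
Change in finish: 31 − 30 = +1 days.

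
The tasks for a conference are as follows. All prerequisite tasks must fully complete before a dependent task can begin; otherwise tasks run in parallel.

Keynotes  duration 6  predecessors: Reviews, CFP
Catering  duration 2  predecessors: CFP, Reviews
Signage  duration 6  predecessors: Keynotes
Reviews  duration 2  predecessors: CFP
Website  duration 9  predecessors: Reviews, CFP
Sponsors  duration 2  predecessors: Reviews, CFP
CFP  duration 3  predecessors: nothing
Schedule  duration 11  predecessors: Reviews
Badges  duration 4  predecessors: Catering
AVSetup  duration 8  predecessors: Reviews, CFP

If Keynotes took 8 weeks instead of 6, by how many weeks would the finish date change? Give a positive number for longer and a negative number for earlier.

As given, the longest chain is CFP→Reviews→Keynotes→Signage = 3+2+6+6 = 17, so the finish is 17 weeks.
Since Keynotes is critical, the +2 change carries straight to that chain (now 19 weeks).
The critical path is still CFP→Reviews→Keynotes→Signage; finish is now 19 weeks.
Change in finish: 19 − 17 = +2 weeks.

2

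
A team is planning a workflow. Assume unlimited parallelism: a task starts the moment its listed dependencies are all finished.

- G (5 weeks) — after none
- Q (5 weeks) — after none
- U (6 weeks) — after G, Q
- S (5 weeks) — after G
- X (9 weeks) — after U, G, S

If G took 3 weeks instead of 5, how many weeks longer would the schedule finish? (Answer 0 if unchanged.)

0

Actual critical path: G→U→X = 5+6+9 = 20 ⇒ 20 weeks.
Since G is critical, the -2 change carries straight to that chain (now 18 weeks).
The binding chain switches to Q→U→X = 5+6+9 = 20; finish 20 weeks.
Change in finish: 20 − 20 = +0 weeks.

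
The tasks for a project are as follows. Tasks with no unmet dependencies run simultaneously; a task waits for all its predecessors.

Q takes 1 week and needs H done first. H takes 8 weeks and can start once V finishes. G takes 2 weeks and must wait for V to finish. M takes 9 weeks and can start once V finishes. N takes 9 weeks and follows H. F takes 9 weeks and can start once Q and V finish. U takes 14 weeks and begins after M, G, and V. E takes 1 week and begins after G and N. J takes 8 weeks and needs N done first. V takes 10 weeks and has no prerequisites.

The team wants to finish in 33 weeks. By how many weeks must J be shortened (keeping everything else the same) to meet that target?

2

Current finish: 35 weeks; target: 33.
J is on every critical path, so each week cut from J cuts the finish by one (this holds down to a finish of 33).
Need 35 − 33 = 2 weeks off J → J becomes 6 weeks, finish becomes 33.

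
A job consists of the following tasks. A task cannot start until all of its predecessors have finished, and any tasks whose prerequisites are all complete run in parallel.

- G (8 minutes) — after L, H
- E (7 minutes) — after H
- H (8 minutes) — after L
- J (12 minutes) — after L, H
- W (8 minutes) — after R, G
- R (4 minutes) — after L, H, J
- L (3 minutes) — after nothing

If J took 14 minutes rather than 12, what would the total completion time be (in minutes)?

Baseline: L→H→J→R→W = 3+8+12+4+8 = 35 → 35 minutes.
J is on the critical path; changing it to 14 makes that path 37 minutes.
No other chain overtakes it, so the finish is 37 minutes.

37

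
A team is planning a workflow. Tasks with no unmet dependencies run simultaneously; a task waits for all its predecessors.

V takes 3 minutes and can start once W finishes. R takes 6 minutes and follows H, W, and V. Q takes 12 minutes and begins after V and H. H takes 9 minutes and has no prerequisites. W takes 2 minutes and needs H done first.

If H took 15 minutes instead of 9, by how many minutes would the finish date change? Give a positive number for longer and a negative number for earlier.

6

Baseline: H→W→V→Q = 9+2+3+12 = 26 → 26 minutes.
H lies on that path, so at 15 minutes the path becomes 32 minutes.
That remains the longest chain; total 32 minutes.
Change in finish: 32 − 26 = +6 minutes.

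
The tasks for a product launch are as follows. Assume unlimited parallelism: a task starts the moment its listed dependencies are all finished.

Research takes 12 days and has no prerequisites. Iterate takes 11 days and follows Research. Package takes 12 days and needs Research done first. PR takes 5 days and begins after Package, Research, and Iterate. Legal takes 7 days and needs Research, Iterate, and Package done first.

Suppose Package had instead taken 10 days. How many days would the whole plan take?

30

Critical path before the change: Research→Package→Legal = 12+12+7 = 31 giving 31 days.
Since Package is critical, the -2 change carries straight to that chain (now 29 days).
New critical path: Research→Iterate→Legal = 12+11+7 = 30 ⇒ 30 days.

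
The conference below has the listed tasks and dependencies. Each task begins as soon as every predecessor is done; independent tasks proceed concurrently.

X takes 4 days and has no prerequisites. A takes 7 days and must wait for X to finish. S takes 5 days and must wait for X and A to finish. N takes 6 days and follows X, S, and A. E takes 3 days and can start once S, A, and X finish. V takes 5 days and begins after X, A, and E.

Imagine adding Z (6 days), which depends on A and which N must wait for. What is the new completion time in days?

Originally the plan takes 24 days.
With Z inserted, N now waits for max(X, S, A, Z).
New critical path: X→A→S→E→V = 4+7+5+3+5 = 24 ⇒ 24 days.

24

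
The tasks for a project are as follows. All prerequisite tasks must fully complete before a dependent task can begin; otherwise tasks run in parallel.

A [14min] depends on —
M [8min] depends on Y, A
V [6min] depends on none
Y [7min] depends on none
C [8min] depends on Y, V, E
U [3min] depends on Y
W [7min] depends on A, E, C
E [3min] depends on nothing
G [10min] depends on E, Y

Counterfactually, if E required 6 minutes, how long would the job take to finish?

22

As given, the longest chain is Y→C→W = 7+8+7 = 22, so the finish is 22 minutes.
E is off the critical path — its longest chain is 18 minutes, giving 4 of slack.
That remains the longest chain; total 22 minutes.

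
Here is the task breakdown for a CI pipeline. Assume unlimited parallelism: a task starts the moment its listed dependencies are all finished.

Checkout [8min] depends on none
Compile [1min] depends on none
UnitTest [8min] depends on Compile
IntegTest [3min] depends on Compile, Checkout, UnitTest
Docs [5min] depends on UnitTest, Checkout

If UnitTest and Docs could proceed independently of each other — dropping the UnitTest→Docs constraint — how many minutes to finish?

13

Original critical path: Compile→UnitTest→Docs = 1+8+5 = 14 ⇒ 14 minutes.
Without UnitTest→Docs, Docs's earliest start moves from 9 to 8.
After: Checkout→Docs = 8+5 = 13 → 13 minutes.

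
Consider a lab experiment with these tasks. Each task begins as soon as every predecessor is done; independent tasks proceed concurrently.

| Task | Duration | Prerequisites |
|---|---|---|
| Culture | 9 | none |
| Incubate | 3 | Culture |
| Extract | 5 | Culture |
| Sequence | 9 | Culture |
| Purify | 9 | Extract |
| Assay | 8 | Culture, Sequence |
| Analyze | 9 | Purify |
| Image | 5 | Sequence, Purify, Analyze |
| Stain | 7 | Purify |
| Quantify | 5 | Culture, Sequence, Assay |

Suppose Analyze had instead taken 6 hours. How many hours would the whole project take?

34

Baseline: Culture→Extract→Purify→Analyze→Image = 9+5+9+9+5 = 37 → 37 hours.
Analyze is on the critical path; changing it to 6 makes that path 34 hours.
The critical path is still Culture→Extract→Purify→Analyze→Image; finish is now 34 hours.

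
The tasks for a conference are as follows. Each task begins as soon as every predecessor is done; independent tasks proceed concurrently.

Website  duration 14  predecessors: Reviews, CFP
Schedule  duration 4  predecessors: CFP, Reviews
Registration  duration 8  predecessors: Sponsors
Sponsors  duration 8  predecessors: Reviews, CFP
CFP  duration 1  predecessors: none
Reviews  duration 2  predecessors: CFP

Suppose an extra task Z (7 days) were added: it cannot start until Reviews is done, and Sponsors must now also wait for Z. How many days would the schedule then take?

Originally the schedule takes 19 days.
With Z inserted, Sponsors now waits for max(Reviews, CFP, Z).
New critical path: CFP→Reviews→Z→Sponsors→Registration = 1+2+7+8+8 = 26 ⇒ 26 days.

26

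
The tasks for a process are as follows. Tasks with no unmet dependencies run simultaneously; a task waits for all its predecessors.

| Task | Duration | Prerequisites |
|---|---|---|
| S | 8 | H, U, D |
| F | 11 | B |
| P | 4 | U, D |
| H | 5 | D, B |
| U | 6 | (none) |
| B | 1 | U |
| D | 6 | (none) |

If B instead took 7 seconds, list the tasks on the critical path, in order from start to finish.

Actual critical path: U→B→H→S = 6+1+5+8 = 20 ⇒ 20 seconds.
B lies on that path, so at 7 seconds the path becomes 26 seconds.
No other chain overtakes it, so the finish is 26 seconds.

U, B, H, S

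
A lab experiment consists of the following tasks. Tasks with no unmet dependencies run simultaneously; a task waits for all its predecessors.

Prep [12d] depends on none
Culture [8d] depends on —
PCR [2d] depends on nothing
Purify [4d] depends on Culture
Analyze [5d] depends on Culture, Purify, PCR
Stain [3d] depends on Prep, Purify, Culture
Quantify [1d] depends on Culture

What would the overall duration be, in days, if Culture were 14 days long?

23

As given, the longest chain is Culture→Purify→Analyze = 8+4+5 = 17, so the finish is 17 days.
Culture lies on that path, so at 14 days the path becomes 23 days.
That remains the longest chain; total 23 days.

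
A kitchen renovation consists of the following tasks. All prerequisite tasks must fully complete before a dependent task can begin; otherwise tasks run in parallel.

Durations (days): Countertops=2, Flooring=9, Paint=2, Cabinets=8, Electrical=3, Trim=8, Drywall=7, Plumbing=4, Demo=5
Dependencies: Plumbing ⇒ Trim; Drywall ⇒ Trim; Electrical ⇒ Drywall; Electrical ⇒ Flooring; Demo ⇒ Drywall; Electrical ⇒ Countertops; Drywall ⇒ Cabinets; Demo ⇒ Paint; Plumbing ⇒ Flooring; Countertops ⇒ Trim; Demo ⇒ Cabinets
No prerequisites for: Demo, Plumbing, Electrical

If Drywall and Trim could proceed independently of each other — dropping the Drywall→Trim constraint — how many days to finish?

20

Original critical path: Demo→Drywall→Cabinets = 5+7+8 = 20 ⇒ 20 days.
Without Drywall→Trim, Trim's earliest start moves from 12 to 5.
New critical path: Demo→Drywall→Cabinets = 5+7+8 = 20 ⇒ 20 days.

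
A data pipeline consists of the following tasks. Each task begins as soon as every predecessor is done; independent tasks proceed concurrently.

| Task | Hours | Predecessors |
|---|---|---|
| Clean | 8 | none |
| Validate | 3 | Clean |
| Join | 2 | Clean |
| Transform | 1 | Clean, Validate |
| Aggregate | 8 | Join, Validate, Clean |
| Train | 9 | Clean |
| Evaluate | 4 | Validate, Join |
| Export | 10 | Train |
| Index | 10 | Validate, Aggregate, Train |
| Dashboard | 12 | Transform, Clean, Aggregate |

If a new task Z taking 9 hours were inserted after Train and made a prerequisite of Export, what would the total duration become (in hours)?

36

Originally the project takes 31 hours.
With Z inserted, Export now waits for max(Train, Z).
New critical path: Clean→Train→Z→Export = 8+9+9+10 = 36 ⇒ 36 hours.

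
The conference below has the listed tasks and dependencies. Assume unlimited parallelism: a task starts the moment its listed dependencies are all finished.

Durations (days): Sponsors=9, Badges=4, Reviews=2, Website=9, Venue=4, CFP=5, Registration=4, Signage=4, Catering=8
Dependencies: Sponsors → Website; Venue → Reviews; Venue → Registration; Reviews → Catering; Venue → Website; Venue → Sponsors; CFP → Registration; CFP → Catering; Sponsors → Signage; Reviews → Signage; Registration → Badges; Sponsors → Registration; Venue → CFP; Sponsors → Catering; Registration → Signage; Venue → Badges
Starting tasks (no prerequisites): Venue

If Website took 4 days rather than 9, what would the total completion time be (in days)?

21

As given, the longest chain is Venue→Sponsors→Website = 4+9+9 = 22, so the finish is 22 days.
Since Website is critical, the -5 change carries straight to that chain (now 17 days).
New critical path: Venue→Sponsors→Registration→Badges = 4+9+4+4 = 21 ⇒ 21 days.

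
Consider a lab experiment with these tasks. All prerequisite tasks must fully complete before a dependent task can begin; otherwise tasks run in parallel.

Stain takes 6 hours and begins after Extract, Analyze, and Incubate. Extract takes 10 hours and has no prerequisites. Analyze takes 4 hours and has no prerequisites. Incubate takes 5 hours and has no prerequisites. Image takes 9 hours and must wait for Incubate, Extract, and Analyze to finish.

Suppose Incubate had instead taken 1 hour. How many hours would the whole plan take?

19

Critical path before the change: Extract→Image = 10+9 = 19 giving 19 hours.
Incubate has 5 hours of float (longest path through it is 14).
No other chain overtakes it, so the finish is 19 hours.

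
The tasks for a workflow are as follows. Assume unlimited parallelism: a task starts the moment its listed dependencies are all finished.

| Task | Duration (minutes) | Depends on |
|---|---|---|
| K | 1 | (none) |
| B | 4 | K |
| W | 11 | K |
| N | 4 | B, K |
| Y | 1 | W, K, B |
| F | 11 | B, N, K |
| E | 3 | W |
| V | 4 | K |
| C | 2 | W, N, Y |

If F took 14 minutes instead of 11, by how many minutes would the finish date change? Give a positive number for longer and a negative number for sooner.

3

Critical path before the change: K→B→N→F = 1+4+4+11 = 20 giving 20 minutes.
F lies on that path, so at 14 minutes the path becomes 23 minutes.
No other chain overtakes it, so the finish is 23 minutes.
Change in finish: 23 − 20 = +3 minutes.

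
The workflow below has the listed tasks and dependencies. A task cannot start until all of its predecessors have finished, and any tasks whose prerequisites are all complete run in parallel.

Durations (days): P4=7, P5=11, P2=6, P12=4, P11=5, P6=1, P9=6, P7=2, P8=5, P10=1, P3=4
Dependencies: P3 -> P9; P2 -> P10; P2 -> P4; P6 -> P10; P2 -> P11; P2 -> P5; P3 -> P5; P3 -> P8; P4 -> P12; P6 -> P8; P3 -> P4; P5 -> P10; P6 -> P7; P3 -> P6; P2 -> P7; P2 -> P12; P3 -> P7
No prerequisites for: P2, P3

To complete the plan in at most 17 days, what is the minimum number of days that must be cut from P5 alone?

Current finish: 18 days; target: 17.
P5 is on every critical path, so each day cut from P5 cuts the finish by one (this holds down to a finish of 17).
Need 18 − 17 = 1 day off P5 → P5 becomes 10 days, finish becomes 17.

1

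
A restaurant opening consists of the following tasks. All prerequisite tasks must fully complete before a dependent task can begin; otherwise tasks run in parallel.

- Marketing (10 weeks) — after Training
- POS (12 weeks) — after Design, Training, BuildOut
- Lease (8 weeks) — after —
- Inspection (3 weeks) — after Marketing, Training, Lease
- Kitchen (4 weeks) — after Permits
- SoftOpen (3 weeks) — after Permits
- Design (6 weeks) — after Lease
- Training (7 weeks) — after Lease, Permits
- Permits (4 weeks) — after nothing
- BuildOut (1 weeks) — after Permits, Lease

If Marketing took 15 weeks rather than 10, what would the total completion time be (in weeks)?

33

Baseline: Lease→Training→Marketing→Inspection = 8+7+10+3 = 28 → 28 weeks.
Marketing lies on that path, so at 15 weeks the path becomes 33 weeks.
No other chain overtakes it, so the finish is 33 weeks.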